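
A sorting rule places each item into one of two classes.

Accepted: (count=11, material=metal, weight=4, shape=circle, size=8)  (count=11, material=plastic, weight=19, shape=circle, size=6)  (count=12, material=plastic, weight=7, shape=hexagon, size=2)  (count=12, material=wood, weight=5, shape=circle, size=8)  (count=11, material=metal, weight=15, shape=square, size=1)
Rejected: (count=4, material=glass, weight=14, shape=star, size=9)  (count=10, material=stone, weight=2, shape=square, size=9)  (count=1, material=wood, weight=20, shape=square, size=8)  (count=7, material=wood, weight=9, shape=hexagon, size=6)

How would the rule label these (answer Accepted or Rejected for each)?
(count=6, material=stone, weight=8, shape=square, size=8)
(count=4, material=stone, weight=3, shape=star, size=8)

All 'Accepted' examples share one property — count ≥ 11 — and every 'Rejected' example lacks it.
(count=6, material=stone, weight=8, shape=square, size=8): Rejected (count = 6). (count=4, material=stone, weight=3, shape=star, size=8): Rejected (count = 4).

Rejected, Rejected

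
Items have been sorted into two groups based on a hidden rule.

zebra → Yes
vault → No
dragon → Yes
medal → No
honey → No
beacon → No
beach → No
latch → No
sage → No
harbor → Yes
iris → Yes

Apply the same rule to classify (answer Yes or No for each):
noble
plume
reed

No, No, Yes

All 'Yes' examples share one property — contains 'r' — and every 'No' example lacks it.
noble: no 'r' — doesn't match, so No.
plume: no 'r' — doesn't match, so No.
reed: has 'r' — satisfies this, so Yes.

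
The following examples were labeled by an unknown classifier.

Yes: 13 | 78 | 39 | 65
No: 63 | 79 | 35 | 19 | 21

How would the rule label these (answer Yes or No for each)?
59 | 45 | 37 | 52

No, No, No, Yes

The rule appears to be: multiple of 13.
59 — 59 = 13·4 + 7, hence No.
45 — 45 = 13·3 + 6, hence No.
37 — 37 = 13·2 + 11, hence No.
52 — 52 = 13·4, hence Yes.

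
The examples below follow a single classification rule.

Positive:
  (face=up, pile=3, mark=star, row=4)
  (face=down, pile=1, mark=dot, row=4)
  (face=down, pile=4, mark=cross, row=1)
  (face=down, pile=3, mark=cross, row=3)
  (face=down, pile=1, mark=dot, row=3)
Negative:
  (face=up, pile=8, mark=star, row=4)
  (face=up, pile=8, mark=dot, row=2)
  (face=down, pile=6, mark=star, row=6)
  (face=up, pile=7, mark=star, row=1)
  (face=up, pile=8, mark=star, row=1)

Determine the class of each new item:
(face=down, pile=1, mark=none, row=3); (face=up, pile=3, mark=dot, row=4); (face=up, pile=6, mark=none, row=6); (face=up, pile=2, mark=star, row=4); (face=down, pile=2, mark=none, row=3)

Positive, Positive, Negative, Positive, Positive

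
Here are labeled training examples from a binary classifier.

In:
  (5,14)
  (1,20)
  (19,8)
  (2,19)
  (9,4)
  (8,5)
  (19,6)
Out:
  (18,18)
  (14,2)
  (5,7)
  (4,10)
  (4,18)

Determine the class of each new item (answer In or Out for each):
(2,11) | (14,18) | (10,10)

Looking at the examples, the only property every 'In' case has and every 'Out' case lacks is: sum is odd.
(2,11): 2+11 = 13 — checks out, so In.
(14,18): 14+18 = 32 — does not pass, so Out.
(10,10): 10+10 = 20 — does not pass, so Out.

In, Out, Out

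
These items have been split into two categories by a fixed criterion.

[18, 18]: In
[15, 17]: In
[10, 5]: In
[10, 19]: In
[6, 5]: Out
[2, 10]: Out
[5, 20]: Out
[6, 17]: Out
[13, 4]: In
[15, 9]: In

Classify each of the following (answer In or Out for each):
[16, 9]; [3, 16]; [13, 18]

The simplest hypothesis consistent with all the labels is: first ≥ 9.
[16, 9]: first 16, has this property → In. [3, 16]: first 3, fails this test → Out. [13, 18]: first 13, has this property → In.

In, Out, In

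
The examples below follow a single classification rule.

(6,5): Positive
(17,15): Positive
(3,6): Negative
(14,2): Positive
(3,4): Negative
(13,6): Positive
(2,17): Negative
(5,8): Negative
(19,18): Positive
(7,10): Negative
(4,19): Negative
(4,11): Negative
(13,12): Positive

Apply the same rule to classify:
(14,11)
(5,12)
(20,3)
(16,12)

The simplest hypothesis consistent with all the labels is: first > second.
(14,11) — 14 > 11, hence Positive.
(5,12) — 5 < 12, hence Negative.
(20,3) — 20 > 3, hence Positive.
(16,12) — 16 > 12, hence Positive.

Positive, Negative, Positive, Positive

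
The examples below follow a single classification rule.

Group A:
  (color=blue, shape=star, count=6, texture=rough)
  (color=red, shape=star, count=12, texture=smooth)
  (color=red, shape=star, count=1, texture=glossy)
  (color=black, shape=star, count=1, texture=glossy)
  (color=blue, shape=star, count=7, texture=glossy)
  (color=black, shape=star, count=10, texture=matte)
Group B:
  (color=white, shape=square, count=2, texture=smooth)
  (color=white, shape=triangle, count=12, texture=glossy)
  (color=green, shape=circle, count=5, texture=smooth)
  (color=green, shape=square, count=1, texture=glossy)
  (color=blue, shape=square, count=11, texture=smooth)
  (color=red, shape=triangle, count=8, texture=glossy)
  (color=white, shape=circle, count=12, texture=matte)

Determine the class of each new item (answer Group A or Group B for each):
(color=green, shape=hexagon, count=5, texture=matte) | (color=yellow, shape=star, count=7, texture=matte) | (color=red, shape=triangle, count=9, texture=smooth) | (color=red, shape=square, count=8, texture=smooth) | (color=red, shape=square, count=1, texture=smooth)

A rule that fits every label: shape is star — true of each 'Group A' example, false of each 'Group B' one.
(color=green, shape=hexagon, count=5, texture=matte): Group B (shape is hexagon).
(color=yellow, shape=star, count=7, texture=matte): Group A (shape is star).
(color=red, shape=triangle, count=9, texture=smooth): Group B (shape is triangle).
(color=red, shape=square, count=8, texture=smooth): Group B (shape is square).
(color=red, shape=square, count=1, texture=smooth): Group B (shape is square).

Group B, Group A, Group B, Group B, Group B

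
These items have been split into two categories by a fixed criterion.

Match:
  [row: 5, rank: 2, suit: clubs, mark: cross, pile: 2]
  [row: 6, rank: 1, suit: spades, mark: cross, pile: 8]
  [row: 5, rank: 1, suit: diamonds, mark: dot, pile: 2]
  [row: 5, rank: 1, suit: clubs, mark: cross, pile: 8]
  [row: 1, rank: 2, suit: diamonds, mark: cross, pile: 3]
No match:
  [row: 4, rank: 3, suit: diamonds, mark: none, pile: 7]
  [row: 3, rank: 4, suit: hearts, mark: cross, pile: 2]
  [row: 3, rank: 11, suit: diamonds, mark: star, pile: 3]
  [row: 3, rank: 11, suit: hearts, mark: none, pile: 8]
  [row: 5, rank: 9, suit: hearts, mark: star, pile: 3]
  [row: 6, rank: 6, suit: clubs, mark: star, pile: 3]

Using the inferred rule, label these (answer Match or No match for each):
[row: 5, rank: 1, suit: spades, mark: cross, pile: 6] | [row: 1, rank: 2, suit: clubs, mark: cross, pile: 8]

Match, Match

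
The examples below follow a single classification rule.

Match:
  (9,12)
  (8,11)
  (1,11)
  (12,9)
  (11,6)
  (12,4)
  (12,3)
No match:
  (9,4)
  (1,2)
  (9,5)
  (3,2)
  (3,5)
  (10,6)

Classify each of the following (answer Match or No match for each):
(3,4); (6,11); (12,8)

No match, Match, Match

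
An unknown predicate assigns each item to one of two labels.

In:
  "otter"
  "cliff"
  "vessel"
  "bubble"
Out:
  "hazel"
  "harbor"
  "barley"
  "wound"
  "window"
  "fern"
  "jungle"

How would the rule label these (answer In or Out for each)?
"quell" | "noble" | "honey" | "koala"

The classifier is using: has a double letter.

In, Out, Out, Out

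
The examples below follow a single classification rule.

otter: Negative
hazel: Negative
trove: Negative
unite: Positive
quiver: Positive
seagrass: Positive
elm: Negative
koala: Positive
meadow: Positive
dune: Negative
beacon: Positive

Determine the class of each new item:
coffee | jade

Positive, Negative

The classifier is using: has ≥ 3 vowels.
coffee: Positive (3 vowels). jade: Negative (2 vowels).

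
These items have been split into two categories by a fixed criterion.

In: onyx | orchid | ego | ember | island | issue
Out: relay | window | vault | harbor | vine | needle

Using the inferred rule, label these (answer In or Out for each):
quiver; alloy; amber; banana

The common property of the 'In' items is: starts with a vowel. No 'Out' item has it.
quiver — starts with 'q', hence Out. alloy — starts with 'a', hence In. amber — starts with 'a', hence In. banana — starts with 'b', hence Out.

Out, In, In, Out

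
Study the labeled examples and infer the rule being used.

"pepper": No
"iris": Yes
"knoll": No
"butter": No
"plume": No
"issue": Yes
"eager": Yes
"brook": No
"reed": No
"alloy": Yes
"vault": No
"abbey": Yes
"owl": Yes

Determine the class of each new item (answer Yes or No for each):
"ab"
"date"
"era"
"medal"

Comparing the two groups points to one rule — starts with a vowel.
"ab": starts with 'a', checks out → Yes. "date": starts with 'd', does not pass → No. "era": starts with 'e', checks out → Yes. "medal": starts with 'm', does not pass → No.

Yes, No, Yes, No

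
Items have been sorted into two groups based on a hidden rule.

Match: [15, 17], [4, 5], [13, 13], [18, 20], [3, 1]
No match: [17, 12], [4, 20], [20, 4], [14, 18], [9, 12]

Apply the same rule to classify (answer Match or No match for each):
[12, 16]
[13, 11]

A rule that fits every label: |first − second| ≤ 2 — true of each 'Match' example, false of each 'No match' one.
[12, 16]: |12−16| = 4 — doesn't qualify, so No match. [13, 11]: |13−11| = 2 — has this property, so Match.

No match, Match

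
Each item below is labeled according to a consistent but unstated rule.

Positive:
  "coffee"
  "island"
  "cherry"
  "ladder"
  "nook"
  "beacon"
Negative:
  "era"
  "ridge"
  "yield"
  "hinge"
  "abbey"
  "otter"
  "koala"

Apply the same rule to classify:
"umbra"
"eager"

Negative, Negative

Rule: even length. This holds for each 'Positive' example and fails for each 'Negative' one.
"umbra": length 5 — does not fit, so Negative. "eager": length 5 — does not fit, so Negative.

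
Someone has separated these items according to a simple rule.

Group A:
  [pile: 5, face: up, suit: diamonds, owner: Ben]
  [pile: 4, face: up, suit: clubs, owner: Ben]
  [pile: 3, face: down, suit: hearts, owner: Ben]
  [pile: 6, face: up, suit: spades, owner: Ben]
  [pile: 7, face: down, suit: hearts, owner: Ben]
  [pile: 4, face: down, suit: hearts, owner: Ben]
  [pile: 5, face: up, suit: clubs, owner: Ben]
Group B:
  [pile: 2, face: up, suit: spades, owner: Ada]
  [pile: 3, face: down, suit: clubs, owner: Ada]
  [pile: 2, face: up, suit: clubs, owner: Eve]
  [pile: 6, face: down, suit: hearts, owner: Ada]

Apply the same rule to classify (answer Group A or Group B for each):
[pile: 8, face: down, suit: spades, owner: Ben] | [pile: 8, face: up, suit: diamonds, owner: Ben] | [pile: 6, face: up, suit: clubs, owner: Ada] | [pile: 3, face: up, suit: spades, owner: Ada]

Group A, Group A, Group B, Group B

The simplest hypothesis consistent with all the labels is: owner is Ben.
[pile: 8, face: down, suit: spades, owner: Ben]: owner is Ben, satisfies this → Group A.
[pile: 8, face: up, suit: diamonds, owner: Ben]: owner is Ben, satisfies this → Group A.
[pile: 6, face: up, suit: clubs, owner: Ada]: owner is Ada, lacks this property → Group B.
[pile: 3, face: up, suit: spades, owner: Ada]: owner is Ada, lacks this property → Group B.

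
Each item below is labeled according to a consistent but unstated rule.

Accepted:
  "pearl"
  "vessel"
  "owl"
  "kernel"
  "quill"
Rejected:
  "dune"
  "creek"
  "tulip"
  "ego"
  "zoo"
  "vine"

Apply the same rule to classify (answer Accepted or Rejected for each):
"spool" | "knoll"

Accepted, Accepted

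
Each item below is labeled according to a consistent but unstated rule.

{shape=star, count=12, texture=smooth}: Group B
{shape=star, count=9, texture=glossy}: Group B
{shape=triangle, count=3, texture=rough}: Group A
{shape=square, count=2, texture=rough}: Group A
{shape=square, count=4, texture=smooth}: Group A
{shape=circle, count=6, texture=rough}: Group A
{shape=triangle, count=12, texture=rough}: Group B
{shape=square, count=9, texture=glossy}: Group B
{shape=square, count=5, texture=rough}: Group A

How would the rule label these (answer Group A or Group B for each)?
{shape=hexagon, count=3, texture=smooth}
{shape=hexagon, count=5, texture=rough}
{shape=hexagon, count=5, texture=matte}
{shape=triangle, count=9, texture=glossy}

Group A, Group A, Group A, Group B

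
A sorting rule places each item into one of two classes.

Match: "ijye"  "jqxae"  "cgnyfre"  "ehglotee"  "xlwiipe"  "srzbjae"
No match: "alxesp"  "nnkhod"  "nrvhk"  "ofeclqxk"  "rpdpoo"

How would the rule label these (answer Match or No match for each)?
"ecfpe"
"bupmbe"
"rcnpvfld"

The distinguishing property — ends with 'e' — holds for all the 'Match' cases and none of the 'No match' cases.
"ecfpe": ends with 'e', matches → Match.
"bupmbe": ends with 'e', matches → Match.
"rcnpvfld": ends with 'd', does not satisfy this → No match.

Match, Match, No match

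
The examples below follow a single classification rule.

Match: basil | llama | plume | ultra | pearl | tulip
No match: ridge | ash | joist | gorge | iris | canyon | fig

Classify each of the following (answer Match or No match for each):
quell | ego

Match, No match

The classifier is using: contains 'l'.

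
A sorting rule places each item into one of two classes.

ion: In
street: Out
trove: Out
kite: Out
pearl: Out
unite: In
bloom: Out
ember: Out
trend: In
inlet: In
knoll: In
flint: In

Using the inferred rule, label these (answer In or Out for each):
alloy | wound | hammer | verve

Out, In, Out, Out

Comparing the two groups points to one rule — contains 'n'.
alloy → no 'n' → Out. wound → has 'n' → In. hammer → no 'n' → Out. verve → no 'n' → Out.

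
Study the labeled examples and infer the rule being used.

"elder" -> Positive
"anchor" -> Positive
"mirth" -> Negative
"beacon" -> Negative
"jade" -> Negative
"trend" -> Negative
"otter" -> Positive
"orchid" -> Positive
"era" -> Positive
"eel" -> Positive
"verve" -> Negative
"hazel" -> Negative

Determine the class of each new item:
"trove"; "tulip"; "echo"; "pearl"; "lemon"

Checking candidate rules against both groups, what survives is: starts with a vowel.
"trove": Negative (starts with 't').
"tulip": Negative (starts with 't').
"echo": Positive (starts with 'e').
"pearl": Negative (starts with 'p').
"lemon": Negative (starts with 'l').

Negative, Negative, Positive, Negative, Negative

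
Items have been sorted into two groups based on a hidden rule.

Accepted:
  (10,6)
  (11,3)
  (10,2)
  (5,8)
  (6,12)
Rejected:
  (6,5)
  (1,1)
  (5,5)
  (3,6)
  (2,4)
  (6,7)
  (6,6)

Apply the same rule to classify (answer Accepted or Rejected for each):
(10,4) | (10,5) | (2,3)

The distinguishing property — max ≥ 8 — holds for all the 'Accepted' cases and none of the 'Rejected' cases.
(10,4) → max 10 → Accepted. (10,5) → max 10 → Accepted. (2,3) → max 3 → Rejected.

Accepted, Accepted, Rejected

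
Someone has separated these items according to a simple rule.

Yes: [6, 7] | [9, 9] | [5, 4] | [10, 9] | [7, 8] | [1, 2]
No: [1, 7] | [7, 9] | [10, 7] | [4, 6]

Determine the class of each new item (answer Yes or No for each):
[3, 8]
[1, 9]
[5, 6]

No, No, Yes

One predicate separates the groups cleanly: |first − second| ≤ 1.
[3, 8]: |3−8| = 5 — does not fit, so No. [1, 9]: |1−9| = 8 — does not fit, so No. [5, 6]: |5−6| = 1 — matches, so Yes.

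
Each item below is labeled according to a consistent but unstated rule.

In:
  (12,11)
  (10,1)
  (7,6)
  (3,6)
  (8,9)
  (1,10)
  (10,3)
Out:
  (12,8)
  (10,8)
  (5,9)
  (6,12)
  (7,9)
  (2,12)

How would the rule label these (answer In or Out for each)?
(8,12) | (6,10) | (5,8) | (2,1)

Out, Out, In, In

Rule: sum is odd. This holds for each 'In' example and fails for each 'Out' one.
(8,12) → 8+12 = 20 → Out. (6,10) → 6+10 = 16 → Out. (5,8) → 5+8 = 13 → In. (2,1) → 2+1 = 3 → In.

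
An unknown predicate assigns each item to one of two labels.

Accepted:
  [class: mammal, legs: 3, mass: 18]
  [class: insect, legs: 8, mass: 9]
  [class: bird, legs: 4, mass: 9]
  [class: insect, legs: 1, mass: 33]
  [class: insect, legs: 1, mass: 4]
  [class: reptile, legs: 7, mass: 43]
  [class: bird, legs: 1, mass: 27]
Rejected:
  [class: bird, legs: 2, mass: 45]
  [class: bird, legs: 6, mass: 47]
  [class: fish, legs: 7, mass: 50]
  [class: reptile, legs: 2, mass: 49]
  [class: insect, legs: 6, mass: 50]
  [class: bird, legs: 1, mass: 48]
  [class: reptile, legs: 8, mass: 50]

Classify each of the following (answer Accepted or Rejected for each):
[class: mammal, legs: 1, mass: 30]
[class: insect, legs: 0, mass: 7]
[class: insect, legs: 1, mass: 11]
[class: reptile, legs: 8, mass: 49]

The rule appears to be: mass ≤ 43.

Accepted, Accepted, Accepted, Rejected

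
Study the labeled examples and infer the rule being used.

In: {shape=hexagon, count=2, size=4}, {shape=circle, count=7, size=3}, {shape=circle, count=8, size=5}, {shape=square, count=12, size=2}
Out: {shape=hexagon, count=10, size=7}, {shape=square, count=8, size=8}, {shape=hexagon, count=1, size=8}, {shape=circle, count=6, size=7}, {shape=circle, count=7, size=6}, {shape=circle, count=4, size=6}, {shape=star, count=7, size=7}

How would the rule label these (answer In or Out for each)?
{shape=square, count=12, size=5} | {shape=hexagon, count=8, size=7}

In, Out

The common property of the 'In' items is: size ≤ 5. No 'Out' item has it.
{shape=square, count=12, size=5}: size = 5 — qualifies, so In. {shape=hexagon, count=8, size=7}: size = 7 — does not fit, so Out.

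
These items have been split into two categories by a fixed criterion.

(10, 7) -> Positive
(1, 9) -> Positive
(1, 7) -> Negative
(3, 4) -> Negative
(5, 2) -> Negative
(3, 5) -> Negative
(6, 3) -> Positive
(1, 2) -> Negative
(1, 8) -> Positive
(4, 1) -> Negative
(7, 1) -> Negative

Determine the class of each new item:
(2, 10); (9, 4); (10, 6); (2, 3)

The common property of the 'Positive' items is: sum ≥ 9. No 'Negative' item has it.
(2, 10): Positive (2+10 = 12). (9, 4): Positive (9+4 = 13). (10, 6): Positive (10+6 = 16). (2, 3): Negative (2+3 = 5).

Positive, Positive, Positive, Negative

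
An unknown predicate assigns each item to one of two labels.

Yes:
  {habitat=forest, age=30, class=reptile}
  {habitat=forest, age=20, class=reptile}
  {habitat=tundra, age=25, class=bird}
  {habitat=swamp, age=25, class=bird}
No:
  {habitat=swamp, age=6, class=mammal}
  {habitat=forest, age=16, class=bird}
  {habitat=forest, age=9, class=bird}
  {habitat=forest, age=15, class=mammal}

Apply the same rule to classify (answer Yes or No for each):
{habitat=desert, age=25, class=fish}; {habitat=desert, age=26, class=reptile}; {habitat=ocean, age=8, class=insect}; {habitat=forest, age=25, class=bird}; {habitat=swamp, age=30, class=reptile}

The simplest hypothesis consistent with all the labels is: age ≥ 20.
{habitat=desert, age=25, class=fish}: Yes (age = 25).
{habitat=desert, age=26, class=reptile}: Yes (age = 26).
{habitat=ocean, age=8, class=insect}: No (age = 8).
{habitat=forest, age=25, class=bird}: Yes (age = 25).
{habitat=swamp, age=30, class=reptile}: Yes (age = 30).

Yes, Yes, No, Yes, Yes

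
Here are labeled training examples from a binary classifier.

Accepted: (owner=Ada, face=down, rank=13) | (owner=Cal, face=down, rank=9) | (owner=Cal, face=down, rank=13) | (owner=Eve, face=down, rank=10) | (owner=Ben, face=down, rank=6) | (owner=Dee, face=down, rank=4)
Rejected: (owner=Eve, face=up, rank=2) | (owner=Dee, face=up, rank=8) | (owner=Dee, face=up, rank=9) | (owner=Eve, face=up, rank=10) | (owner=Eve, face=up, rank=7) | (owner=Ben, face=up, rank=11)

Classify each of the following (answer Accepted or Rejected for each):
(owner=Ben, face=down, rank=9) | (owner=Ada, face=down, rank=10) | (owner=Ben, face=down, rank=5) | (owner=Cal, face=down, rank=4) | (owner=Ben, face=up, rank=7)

The simplest hypothesis consistent with all the labels is: face is down.
Accepted: (owner=Ben, face=down, rank=9), since face is down.
Accepted: (owner=Ada, face=down, rank=10), since face is down.
Accepted: (owner=Ben, face=down, rank=5), since face is down.
Accepted: (owner=Cal, face=down, rank=4), since face is down.
Rejected: (owner=Ben, face=up, rank=7), since face is up.

Accepted, Accepted, Accepted, Accepted, Rejected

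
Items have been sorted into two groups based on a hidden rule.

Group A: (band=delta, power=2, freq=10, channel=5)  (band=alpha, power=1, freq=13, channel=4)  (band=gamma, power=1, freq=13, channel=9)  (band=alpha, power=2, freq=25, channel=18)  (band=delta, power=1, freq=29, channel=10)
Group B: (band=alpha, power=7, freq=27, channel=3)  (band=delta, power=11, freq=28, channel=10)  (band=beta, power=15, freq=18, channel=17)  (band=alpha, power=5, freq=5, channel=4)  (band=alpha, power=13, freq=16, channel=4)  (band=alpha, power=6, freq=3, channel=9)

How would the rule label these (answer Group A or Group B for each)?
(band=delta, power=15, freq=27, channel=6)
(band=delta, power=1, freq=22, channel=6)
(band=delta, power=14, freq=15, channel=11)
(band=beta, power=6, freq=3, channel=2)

The classifier is using: power ≤ 2.

Group B, Group A, Group B, Group B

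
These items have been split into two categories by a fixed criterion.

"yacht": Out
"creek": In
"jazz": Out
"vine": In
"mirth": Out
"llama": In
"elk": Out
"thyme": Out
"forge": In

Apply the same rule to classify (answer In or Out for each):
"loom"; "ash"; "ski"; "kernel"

The simplest hypothesis consistent with all the labels is: has ≥ 2 vowels.
"loom": 2 vowels — passes, so In.
"ash": 1 vowel — fails the rule, so Out.
"ski": 1 vowel — fails the rule, so Out.
"kernel": 2 vowels — passes, so In.

In, Out, Out, In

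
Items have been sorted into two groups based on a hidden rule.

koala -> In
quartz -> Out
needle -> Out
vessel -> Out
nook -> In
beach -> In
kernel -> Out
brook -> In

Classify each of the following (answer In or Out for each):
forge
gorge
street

The simplest hypothesis consistent with all the labels is: length ≤ 5.
forge: In (length 5). gorge: In (length 5). street: Out (length 6).

In, In, Out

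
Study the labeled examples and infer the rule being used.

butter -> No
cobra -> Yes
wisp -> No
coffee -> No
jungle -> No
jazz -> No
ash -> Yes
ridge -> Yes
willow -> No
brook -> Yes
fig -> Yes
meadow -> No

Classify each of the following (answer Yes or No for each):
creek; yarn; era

Yes, No, Yes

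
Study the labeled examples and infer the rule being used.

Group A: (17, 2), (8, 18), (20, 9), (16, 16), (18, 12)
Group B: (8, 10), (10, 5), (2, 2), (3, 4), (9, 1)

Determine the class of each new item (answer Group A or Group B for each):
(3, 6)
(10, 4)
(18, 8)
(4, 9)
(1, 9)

Group B, Group B, Group A, Group B, Group B

The rule appears to be: sum ≥ 19.
(3, 6) — 3+6 = 9, hence Group B.
(10, 4) — 10+4 = 14, hence Group B.
(18, 8) — 18+8 = 26, hence Group A.
(4, 9) — 4+9 = 13, hence Group B.
(1, 9) — 1+9 = 10, hence Group B.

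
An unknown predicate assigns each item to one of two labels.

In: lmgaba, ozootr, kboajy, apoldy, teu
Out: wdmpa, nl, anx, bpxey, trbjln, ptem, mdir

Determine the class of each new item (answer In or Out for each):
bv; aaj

Out, In

One predicate separates the groups cleanly: has ≥ 2 vowels.
bv: 0 vowels — does not satisfy this, so Out. aaj: 2 vowels — satisfies this, so In.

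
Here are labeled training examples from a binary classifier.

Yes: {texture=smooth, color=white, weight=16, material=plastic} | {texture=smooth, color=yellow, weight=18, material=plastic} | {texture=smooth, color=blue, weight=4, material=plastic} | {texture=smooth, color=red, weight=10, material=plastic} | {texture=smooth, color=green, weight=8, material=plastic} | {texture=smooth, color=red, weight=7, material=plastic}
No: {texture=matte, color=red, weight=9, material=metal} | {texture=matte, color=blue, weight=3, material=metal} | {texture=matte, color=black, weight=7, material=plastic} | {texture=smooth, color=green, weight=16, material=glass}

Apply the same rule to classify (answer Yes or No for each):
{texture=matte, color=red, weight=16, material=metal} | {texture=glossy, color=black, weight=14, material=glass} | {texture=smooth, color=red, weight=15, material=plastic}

The simplest hypothesis consistent with all the labels is: texture is smooth AND material is plastic.
{texture=matte, color=red, weight=16, material=metal}: texture is matte, material is metal, doesn't match → No. {texture=glossy, color=black, weight=14, material=glass}: texture is glossy, material is glass, doesn't match → No. {texture=smooth, color=red, weight=15, material=plastic}: texture is smooth, material is plastic, has this property → Yes.

No, No, Yes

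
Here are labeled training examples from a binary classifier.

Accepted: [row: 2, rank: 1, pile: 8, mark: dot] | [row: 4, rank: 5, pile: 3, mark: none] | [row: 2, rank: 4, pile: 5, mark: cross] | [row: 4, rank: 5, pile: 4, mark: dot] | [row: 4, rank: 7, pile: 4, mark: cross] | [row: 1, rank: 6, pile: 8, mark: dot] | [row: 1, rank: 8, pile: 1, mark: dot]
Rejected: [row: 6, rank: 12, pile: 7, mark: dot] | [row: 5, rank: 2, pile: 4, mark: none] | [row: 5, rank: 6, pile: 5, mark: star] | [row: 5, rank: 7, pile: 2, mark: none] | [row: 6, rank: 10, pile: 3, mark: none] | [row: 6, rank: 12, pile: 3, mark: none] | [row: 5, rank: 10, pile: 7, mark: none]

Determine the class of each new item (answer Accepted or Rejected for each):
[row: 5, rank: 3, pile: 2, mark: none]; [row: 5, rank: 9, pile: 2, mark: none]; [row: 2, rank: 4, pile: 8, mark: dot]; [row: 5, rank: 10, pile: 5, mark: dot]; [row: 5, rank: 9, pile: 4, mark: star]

Every 'Accepted' example satisfies: row ≤ 4. None of the 'Rejected' examples do.
[row: 5, rank: 3, pile: 2, mark: none]: row = 5, lacks this property → Rejected.
[row: 5, rank: 9, pile: 2, mark: none]: row = 5, lacks this property → Rejected.
[row: 2, rank: 4, pile: 8, mark: dot]: row = 2, passes → Accepted.
[row: 5, rank: 10, pile: 5, mark: dot]: row = 5, lacks this property → Rejected.
[row: 5, rank: 9, pile: 4, mark: star]: row = 5, lacks this property → Rejected.

Rejected, Rejected, Accepted, Rejected, Rejected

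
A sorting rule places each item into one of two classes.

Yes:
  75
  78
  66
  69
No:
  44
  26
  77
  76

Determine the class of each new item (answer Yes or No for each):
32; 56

A rule that fits every label: multiple of 3 — true of each 'Yes' example, false of each 'No' one.
32: 32 = 3·10 + 2, does not fit → No.
56: 56 = 3·18 + 2, does not fit → No.

No, No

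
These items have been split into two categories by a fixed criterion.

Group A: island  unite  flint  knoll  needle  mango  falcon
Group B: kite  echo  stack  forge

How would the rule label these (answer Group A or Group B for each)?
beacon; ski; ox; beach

Group A, Group B, Group B, Group B

Every 'Group A' example satisfies: contains 'n'. None of the 'Group B' examples do.
Group A: beacon, since has 'n'. Group B: ski, since no 'n'. Group B: ox, since no 'n'. Group B: beach, since no 'n'.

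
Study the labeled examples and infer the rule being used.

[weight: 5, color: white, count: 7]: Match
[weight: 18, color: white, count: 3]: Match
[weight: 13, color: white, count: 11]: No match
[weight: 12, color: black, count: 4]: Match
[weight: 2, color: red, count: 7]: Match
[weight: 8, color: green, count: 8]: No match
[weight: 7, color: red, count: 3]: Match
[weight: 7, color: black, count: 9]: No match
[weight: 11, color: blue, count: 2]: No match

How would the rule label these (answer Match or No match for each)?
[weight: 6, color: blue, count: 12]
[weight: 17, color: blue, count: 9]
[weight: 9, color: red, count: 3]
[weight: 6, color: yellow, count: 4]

No match, No match, Match, Match

All 'Match' examples share one property — count ≥ 3 AND count ≤ 7 — and every 'No match' example lacks it.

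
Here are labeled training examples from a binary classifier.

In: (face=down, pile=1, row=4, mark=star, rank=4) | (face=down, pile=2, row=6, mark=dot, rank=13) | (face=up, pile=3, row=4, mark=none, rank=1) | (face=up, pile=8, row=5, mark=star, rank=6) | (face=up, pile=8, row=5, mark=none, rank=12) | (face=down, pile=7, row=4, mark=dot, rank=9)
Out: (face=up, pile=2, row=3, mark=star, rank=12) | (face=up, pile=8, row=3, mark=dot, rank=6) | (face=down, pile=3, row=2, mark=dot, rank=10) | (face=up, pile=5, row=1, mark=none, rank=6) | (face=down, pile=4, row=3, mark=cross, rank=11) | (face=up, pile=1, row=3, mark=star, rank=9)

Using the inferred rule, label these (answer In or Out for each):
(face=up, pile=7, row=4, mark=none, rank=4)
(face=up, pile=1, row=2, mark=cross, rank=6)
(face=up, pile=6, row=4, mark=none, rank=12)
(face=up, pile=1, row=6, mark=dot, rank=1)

In, Out, In, In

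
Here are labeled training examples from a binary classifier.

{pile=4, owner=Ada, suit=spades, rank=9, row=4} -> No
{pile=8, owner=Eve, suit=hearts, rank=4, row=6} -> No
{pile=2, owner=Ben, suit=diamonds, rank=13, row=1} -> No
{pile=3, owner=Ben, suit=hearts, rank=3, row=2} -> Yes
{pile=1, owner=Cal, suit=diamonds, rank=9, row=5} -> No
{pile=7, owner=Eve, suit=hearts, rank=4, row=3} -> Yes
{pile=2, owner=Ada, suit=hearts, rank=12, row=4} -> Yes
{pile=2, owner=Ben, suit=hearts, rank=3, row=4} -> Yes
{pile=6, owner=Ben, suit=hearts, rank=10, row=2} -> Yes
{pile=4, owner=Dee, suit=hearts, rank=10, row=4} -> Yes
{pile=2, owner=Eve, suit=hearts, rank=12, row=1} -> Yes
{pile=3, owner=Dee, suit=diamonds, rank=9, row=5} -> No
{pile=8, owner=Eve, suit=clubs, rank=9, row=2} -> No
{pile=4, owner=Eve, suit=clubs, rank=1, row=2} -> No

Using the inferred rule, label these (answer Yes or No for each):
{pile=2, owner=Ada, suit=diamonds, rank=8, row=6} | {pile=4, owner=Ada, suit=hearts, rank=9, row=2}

No, Yes

One predicate separates the groups cleanly: suit is hearts AND row ≤ 4.
{pile=2, owner=Ada, suit=diamonds, rank=8, row=6}: suit is diamonds, row = 6, does not pass → No. {pile=4, owner=Ada, suit=hearts, rank=9, row=2}: suit is hearts, row = 2, has this property → Yes.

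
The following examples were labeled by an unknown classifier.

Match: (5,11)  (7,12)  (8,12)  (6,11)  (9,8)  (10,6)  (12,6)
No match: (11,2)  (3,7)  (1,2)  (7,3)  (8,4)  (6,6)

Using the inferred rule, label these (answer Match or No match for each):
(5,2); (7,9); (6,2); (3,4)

All 'Match' examples share one property — sum ≥ 16 — and every 'No match' example lacks it.
(5,2): 5+2 = 7, lacks this property → No match. (7,9): 7+9 = 16, checks out → Match. (6,2): 6+2 = 8, lacks this property → No match. (3,4): 3+4 = 7, lacks this property → No match.

No match, Match, No match, No match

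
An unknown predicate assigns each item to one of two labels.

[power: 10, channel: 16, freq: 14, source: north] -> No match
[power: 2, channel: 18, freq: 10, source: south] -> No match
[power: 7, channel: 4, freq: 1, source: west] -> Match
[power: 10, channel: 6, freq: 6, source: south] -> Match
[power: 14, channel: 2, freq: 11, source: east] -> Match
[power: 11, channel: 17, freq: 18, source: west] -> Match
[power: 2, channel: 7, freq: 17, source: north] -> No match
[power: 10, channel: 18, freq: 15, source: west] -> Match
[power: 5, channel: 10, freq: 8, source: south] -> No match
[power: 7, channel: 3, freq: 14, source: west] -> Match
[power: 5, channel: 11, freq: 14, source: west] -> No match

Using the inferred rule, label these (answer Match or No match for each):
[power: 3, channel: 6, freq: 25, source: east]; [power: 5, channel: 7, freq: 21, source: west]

No match, No match

One predicate separates the groups cleanly: channel ≠ 16 AND power ≥ 7.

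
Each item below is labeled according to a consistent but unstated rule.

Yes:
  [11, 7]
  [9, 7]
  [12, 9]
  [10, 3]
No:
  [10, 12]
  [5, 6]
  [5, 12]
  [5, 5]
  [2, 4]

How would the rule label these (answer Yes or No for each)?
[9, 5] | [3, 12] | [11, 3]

Looking at the examples, the only property every 'Yes' case has and every 'No' case lacks is: first > second.

Yes, No, Yes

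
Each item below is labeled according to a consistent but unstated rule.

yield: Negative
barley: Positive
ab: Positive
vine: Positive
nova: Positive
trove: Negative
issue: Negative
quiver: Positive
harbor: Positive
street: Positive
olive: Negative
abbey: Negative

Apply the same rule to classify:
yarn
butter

Positive, Positive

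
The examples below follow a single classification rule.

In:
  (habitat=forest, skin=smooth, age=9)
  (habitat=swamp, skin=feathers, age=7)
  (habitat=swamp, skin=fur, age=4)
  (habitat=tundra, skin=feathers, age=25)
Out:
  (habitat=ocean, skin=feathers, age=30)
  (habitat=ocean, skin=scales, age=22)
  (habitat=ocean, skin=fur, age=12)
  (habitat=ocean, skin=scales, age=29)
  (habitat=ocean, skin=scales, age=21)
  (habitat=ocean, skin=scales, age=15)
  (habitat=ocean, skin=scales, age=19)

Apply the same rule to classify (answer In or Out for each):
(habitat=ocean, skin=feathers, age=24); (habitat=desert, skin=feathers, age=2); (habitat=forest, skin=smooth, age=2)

Out, In, In

The common property of the 'In' items is: habitat is not ocean. No 'Out' item has it.
(habitat=ocean, skin=feathers, age=24) — habitat is ocean, hence Out. (habitat=desert, skin=feathers, age=2) — habitat is desert, hence In. (habitat=forest, skin=smooth, age=2) — habitat is forest, hence In.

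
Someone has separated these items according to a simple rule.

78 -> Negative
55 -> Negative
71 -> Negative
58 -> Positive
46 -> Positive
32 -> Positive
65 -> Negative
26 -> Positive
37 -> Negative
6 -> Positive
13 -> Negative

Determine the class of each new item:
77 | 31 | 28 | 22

Negative, Negative, Positive, Positive

'Positive' ⟺ even AND at most 58.
77: 77 is odd, 77 > 58 — doesn't match, so Negative. 31: 31 is odd, 31 ≤ 58 — doesn't match, so Negative. 28: 28 is even, 28 ≤ 58 — satisfies this, so Positive. 22: 22 is even, 22 ≤ 58 — satisfies this, so Positive.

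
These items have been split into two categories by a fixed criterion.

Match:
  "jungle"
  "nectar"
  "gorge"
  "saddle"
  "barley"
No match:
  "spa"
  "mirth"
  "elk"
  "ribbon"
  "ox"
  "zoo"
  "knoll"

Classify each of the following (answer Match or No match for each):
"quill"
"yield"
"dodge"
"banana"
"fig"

A rule that fits every label: length ≥ 5 AND contains 'e' — true of each 'Match' example, false of each 'No match' one.
"quill" — length 5, no 'e', hence No match.
"yield" — length 5, has 'e', hence Match.
"dodge" — length 5, has 'e', hence Match.
"banana" — length 6, no 'e', hence No match.
"fig" — length 3, no 'e', hence No match.

No match, Match, Match, No match, No match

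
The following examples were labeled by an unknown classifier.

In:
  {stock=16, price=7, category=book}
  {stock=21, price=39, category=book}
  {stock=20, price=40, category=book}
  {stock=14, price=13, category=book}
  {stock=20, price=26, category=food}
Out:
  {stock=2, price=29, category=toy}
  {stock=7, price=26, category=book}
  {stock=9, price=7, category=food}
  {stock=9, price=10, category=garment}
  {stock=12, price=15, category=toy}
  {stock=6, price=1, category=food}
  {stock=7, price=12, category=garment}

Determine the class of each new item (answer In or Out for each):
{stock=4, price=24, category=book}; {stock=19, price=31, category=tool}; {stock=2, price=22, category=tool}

Out, In, Out

'In' ⟺ stock ≥ 14.
{stock=4, price=24, category=book}: stock = 4, doesn't qualify → Out. {stock=19, price=31, category=tool}: stock = 19, has this property → In. {stock=2, price=22, category=tool}: stock = 2, doesn't qualify → Out.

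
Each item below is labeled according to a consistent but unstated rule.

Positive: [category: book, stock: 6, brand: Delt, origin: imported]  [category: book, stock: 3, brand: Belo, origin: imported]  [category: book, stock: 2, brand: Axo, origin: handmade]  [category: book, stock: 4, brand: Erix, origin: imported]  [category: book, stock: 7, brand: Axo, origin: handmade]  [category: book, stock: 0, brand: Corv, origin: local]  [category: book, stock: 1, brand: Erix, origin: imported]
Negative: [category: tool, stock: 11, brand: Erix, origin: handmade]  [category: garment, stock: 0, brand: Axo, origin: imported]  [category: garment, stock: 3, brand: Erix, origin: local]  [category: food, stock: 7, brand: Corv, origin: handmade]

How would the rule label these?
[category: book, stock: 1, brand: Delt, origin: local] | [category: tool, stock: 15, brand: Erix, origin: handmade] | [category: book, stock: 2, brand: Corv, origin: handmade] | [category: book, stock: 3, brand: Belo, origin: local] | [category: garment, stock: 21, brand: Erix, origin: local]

Positive, Negative, Positive, Positive, Negative

The simplest hypothesis consistent with all the labels is: category is book.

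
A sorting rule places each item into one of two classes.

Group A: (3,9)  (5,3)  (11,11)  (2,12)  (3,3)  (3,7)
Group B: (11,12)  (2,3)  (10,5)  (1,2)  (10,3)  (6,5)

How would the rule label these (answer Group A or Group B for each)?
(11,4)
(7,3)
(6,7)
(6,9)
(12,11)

The pattern is that an item is 'Group A' exactly when: sum is even.
(11,4): Group B (11+4 = 15).
(7,3): Group A (7+3 = 10).
(6,7): Group B (6+7 = 13).
(6,9): Group B (6+9 = 15).
(12,11): Group B (12+11 = 23).

Group B, Group A, Group B, Group B, Group B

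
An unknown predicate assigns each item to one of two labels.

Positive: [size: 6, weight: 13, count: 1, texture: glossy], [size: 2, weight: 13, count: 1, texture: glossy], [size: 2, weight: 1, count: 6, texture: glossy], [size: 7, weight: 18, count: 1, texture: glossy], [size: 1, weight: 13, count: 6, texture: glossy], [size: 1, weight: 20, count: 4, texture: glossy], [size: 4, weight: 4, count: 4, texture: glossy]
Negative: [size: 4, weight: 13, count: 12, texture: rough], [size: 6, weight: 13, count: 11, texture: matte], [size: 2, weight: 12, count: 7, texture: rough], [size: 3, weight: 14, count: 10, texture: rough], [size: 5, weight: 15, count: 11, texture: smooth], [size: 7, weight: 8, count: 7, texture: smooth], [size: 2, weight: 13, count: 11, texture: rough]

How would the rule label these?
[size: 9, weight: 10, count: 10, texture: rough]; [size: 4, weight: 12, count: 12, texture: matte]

Negative, Negative

The classifier is using: texture is glossy.
[size: 9, weight: 10, count: 10, texture: rough] → texture is rough → Negative.
[size: 4, weight: 12, count: 12, texture: matte] → texture is matte → Negative.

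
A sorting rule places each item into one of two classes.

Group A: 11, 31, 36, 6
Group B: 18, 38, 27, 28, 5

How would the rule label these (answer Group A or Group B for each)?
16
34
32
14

Group A, Group B, Group B, Group B

Every 'Group A' example satisfies: ≡ 1 (mod 5). None of the 'Group B' examples do.
16 → 16 mod 5 = 1 → Group A.
34 → 34 mod 5 = 4 → Group B.
32 → 32 mod 5 = 2 → Group B.
14 → 14 mod 5 = 4 → Group B.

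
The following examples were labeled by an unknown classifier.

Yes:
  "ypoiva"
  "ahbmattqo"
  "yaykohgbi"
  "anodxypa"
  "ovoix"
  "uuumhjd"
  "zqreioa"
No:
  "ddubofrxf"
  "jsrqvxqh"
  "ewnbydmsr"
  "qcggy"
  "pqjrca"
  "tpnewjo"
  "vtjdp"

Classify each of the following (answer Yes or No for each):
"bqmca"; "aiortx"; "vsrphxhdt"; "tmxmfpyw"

No, Yes, No, No

The distinguishing property — has ≥ 3 vowels — holds for all the 'Yes' cases and none of the 'No' cases.
"bqmca" → 1 vowel → No. "aiortx" → 3 vowels → Yes. "vsrphxhdt" → 0 vowels → No. "tmxmfpyw" → 0 vowels → No.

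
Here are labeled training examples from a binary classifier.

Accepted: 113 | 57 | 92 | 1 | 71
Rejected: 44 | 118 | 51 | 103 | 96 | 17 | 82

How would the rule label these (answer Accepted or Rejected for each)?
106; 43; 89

Accepted, Accepted, Rejected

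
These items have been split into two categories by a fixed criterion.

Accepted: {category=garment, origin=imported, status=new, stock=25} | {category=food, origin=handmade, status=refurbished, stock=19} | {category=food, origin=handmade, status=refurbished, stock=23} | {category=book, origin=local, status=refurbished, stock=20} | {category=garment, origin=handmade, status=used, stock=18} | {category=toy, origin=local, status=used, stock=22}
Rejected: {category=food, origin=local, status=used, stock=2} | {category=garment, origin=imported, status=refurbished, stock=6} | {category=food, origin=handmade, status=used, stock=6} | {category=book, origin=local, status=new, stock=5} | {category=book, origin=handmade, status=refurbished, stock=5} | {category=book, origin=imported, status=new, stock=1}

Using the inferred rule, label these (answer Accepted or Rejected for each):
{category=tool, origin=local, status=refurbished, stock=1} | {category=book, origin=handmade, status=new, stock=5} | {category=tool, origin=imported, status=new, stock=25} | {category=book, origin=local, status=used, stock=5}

Rule: stock ≥ 18. This holds for each 'Accepted' example and fails for each 'Rejected' one.

Rejected, Rejected, Accepted, Rejected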